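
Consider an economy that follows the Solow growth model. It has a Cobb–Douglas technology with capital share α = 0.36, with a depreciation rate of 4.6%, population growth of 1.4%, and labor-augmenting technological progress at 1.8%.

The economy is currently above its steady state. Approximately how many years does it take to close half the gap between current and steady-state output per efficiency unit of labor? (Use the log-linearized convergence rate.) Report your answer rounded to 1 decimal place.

about 13.9 years

Near the steady state the convergence rate is λ = (1 − α)(n + g + δ).
λ = (1 − 0.36) × 0.078 = 0.64 × 0.078 = 0.04992
Half-life = ln 2 / λ = 0.6931 / 0.04992 ≈ 13.88 years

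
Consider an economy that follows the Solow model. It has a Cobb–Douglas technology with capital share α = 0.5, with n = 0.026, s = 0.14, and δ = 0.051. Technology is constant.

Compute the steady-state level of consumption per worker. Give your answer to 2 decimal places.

c* = 1.56

At the steady state, Δk = 0, so s·k^α = (n + δ)·k.
Dividing both sides by k: k^(1−α) = s / (n + δ).
k^0.5 = 0.14 / (0.026 + 0.051) = 0.14 / 0.077 = 1.8182
k* = 1.8182^(1/0.5) ≈ 3.3059
y* = (k*)^α = 3.3059^0.5 ≈ 1.8182
c* = (1 − s)·y* = (1 − 0.14) × 1.8182 ≈ 1.5637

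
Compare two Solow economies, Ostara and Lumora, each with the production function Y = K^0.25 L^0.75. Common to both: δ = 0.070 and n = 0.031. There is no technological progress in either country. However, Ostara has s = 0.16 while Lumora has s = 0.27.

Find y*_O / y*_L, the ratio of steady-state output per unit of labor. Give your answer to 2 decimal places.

Steady-state y* = [s/(n + δ)]^(α/(1−α)), so the ratio is [ (s_O/(n + δ)_O) / (s_L/(n + δ)_L) ]^0.3333.
s_O/(n + δ)_O = 0.16/0.101 = 1.5842; s_L/(n + δ)_L = 0.27/0.101 = 2.6733.
Ratio = (1.5842/2.6733)^0.3333 = 0.5926^0.3333 ≈ 0.8400

ratio ≈ 0.84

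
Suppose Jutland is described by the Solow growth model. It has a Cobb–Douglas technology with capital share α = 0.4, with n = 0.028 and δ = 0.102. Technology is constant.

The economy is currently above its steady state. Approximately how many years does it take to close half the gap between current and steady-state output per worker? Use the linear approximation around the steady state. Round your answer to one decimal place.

about 8.9 years

Near the steady state the convergence rate is λ = (1 − α)(n + δ).
λ = (1 − 0.4) × 0.130 = 0.6 × 0.130 = 0.0780
Half-life = ln 2 / λ = 0.6931 / 0.0780 ≈ 8.89 years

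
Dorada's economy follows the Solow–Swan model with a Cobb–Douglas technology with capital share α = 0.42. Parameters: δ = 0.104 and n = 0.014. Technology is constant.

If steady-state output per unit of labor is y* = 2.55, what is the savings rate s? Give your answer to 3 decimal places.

In steady state, investment equals break-even investment: s·k^α = (n + δ)·k.
Since y* = [s/(n + δ)]^(α/(1−α)), we have s/(n + δ) = (y*)^((1−α)/α) = 2.55^1.381 = 3.6428.
Therefore s = 3.6428 × (n + δ) = 3.6428 × 0.118 = 0.4299.

s ≈ 0.430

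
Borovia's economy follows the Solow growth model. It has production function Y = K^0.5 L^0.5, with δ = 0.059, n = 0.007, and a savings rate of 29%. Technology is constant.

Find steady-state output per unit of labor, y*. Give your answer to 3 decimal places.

y* ≈ 4.394

At the steady state, Δk = 0, so s·k^α = (n + δ)·k.
Dividing both sides by k: k^(1−α) = s / (n + δ).
k^0.5 = 0.29 / (0.007 + 0.059) = 0.29 / 0.066 = 4.3939
k* = 4.3939^(1/0.5) ≈ 19.3064
y* = (k*)^α = 19.3064^0.5 ≈ 4.3939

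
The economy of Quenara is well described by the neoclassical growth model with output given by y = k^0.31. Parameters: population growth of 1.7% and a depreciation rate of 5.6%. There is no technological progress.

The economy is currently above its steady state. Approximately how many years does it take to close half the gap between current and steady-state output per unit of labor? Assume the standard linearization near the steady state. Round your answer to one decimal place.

about 13.8 years

Near the steady state the convergence rate is λ = (1 − α)(n + δ).
λ = (1 − 0.31) × 0.073 = 0.69 × 0.073 = 0.05037
Half-life = ln 2 / λ = 0.6931 / 0.05037 ≈ 13.76 years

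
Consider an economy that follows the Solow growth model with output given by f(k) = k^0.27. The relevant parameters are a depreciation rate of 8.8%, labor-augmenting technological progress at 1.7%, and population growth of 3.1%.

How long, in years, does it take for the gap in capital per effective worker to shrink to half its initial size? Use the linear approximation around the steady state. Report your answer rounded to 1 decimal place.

Near the steady state the convergence rate is λ = (1 − α)(n + g + δ).
λ = (1 − 0.27) × 0.136 = 0.73 × 0.136 = 0.09928
Half-life = ln 2 / λ = 0.6931 / 0.09928 ≈ 6.98 years

about 7.0 years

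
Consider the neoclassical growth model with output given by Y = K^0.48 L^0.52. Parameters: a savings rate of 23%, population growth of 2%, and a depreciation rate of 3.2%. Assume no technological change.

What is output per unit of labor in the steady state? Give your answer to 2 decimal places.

y* ≈ 3.95

Steady state requires s·f(k) = (n + δ)·k, i.e. s·k^α = (n + δ)·k.
Rearranging, k^(1−α) = s / (n + δ).
k^0.52 = 0.23 / (0.020 + 0.032) = 0.23 / 0.052 = 4.4231
k* = 4.4231^(1/0.52) ≈ 17.4495
y* = (k*)^α = 17.4495^0.48 ≈ 3.9451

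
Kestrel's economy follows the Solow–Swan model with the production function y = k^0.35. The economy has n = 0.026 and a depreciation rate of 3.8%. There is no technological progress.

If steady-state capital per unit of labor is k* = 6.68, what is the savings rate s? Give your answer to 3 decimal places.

In steady state, investment equals break-even investment: s·k^α = (n + δ)·k.
So s / (n + δ) = (k*)^(1−α) = 6.68^0.65 = 3.4364.
Therefore s = 3.4364 × (n + δ) = 3.4364 × 0.064 = 0.2199.

s ≈ 0.220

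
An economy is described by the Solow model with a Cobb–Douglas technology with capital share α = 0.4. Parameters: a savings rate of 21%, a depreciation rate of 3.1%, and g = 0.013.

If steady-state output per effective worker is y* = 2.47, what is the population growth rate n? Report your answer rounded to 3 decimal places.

Steady state requires s·f(k) = (n + g + δ)·k, i.e. s·k^α = (n + g + δ)·k.
Since y* = [s/(n + g + δ)]^(α/(1−α)), we have s/(n + g + δ) = (y*)^((1−α)/α) = 2.47^1.5 = 3.8819.
Therefore n + g + δ = s / 3.8819 = 0.21 / 3.8819 = 0.0541, so n = 0.0541 − 0.044 = 0.0101.

n ≈ 0.010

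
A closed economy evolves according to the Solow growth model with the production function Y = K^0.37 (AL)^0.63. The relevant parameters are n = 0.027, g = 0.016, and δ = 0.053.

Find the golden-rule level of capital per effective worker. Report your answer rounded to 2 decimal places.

k_gold ≈ 8.51

The golden rule sets f'(k) = n + g + δ, i.e. α·k^(α−1) = n + g + δ.
So k^(1−α) = α / (n + g + δ) = 0.37 / 0.096 = 3.8542.
k_gold = 3.8542^(1/0.63) ≈ 8.5124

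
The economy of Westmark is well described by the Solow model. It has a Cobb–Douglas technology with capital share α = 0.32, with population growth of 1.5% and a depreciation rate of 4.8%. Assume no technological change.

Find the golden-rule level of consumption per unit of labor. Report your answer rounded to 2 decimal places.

c_gold ≈ 1.46

At the golden rule, f'(k) = n + δ, so α·k^(α−1) = n + δ and k_gold = (α/(n + δ))^(1/(1−α)).
k_gold = (0.32/0.063)^(1/0.68) = 5.0794^1.4706 ≈ 10.9136
c_gold = f(k_gold) − (n + δ)·k_gold = 2.1486 − 0.063×10.9136 ≈ 1.4610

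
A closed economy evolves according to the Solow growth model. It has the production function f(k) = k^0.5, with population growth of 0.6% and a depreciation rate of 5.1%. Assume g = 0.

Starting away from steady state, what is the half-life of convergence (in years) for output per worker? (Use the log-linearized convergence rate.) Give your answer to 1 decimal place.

Near the steady state the convergence rate is λ = (1 − α)(n + δ).
λ = (1 − 0.5) × 0.057 = 0.5 × 0.057 = 0.0285
Half-life = ln 2 / λ = 0.6931 / 0.0285 ≈ 24.32 years

half-life ≈ 24.3 years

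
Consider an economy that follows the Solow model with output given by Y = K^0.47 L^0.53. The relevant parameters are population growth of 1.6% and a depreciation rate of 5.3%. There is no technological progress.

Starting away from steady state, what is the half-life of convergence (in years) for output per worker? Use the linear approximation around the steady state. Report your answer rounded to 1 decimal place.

Near the steady state the convergence rate is λ = (1 − α)(n + δ).
λ = (1 − 0.47) × 0.069 = 0.53 × 0.069 = 0.03657
Half-life = ln 2 / λ = 0.6931 / 0.03657 ≈ 18.95 years

t_½ ≈ 19.0 years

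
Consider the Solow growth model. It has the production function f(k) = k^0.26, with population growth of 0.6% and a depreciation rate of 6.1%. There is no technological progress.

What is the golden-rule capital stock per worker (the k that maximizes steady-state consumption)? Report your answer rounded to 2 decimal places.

The golden rule sets f'(k) = n + δ, i.e. α·k^(α−1) = n + δ.
So k^(1−α) = α / (n + δ) = 0.26 / 0.067 = 3.8806.
k_gold = 3.8806^(1/0.74) ≈ 6.2490

k_gold ≈ 6.25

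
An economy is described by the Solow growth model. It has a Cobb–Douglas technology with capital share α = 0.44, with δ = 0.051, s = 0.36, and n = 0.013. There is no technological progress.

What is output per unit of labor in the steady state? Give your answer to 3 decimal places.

At the steady state, Δk = 0, so s·k^α = (n + δ)·k.
Dividing both sides by k: k^(1−α) = s / (n + δ).
k^0.56 = 0.36 / (0.013 + 0.051) = 0.36 / 0.064 = 5.6250
k* = 5.6250^(1/0.56) ≈ 21.8527
y* = (k*)^α = 21.8527^0.44 ≈ 3.8849

y* = 3.885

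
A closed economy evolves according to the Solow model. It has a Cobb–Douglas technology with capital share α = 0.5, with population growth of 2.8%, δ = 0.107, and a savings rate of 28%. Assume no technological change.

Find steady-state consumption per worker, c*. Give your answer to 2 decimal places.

c* ≈ 1.49

In steady state, investment equals break-even investment: s·k^α = (n + δ)·k.
Rearranging, k^(1−α) = s / (n + δ).
k^0.5 = 0.28 / (0.028 + 0.107) = 0.28 / 0.135 = 2.0741
k* = 2.0741^(1/0.5) ≈ 4.3019
y* = (k*)^α = 4.3019^0.5 ≈ 2.0741
c* = (1 − s)·y* = (1 − 0.28) × 2.0741 ≈ 1.4934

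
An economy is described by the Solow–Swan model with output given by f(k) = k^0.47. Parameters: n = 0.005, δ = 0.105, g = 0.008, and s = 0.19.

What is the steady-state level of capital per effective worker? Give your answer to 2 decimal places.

k* ≈ 2.46

In steady state, investment equals break-even investment: s·k^α = (n + g + δ)·k.
Rearranging, k^(1−α) = s / (n + g + δ).
k^0.53 = 0.19 / (0.005 + 0.008 + 0.105) = 0.19 / 0.118 = 1.6102
k* = 1.6102^(1/0.53) ≈ 2.4566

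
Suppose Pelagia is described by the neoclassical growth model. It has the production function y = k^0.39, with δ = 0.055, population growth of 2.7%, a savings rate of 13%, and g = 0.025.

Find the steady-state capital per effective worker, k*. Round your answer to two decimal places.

k* ≈ 1.38

In steady state, investment equals break-even investment: s·k^α = (n + g + δ)·k.
Dividing both sides by k: k^(1−α) = s / (n + g + δ).
k^0.61 = 0.13 / (0.027 + 0.025 + 0.055) = 0.13 / 0.107 = 1.2150
k* = 1.2150^(1/0.61) ≈ 1.3761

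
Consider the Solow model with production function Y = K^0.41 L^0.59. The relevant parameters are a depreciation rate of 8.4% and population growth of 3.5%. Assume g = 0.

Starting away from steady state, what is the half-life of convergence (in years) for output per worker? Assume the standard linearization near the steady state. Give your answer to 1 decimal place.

t_½ ≈ 9.9 years

Near the steady state the convergence rate is λ = (1 − α)(n + δ).
λ = (1 − 0.41) × 0.119 = 0.59 × 0.119 = 0.07021
Half-life = ln 2 / λ = 0.6931 / 0.07021 ≈ 9.87 years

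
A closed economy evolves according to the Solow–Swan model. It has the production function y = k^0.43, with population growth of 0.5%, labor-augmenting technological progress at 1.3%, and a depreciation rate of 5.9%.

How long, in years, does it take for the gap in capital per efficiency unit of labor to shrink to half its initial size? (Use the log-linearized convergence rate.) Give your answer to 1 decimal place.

Near the steady state the convergence rate is λ = (1 − α)(n + g + δ).
λ = (1 − 0.43) × 0.077 = 0.57 × 0.077 = 0.04389
Half-life = ln 2 / λ = 0.6931 / 0.04389 ≈ 15.79 years

t_½ ≈ 15.8 years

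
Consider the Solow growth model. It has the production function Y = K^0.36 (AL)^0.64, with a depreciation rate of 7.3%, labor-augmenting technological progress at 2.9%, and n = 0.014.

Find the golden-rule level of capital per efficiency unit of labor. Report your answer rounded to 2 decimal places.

k_gold ≈ 5.87

The golden rule sets f'(k) = n + g + δ, i.e. α·k^(α−1) = n + g + δ.
So k^(1−α) = α / (n + g + δ) = 0.36 / 0.116 = 3.1034.
k_gold = 3.1034^(1/0.64) ≈ 5.8681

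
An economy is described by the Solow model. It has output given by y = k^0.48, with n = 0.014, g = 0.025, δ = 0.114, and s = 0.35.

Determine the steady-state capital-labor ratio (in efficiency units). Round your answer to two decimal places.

At the steady state, Δk = 0, so s·k^α = (n + g + δ)·k.
Rearranging, k^(1−α) = s / (n + g + δ).
k^0.52 = 0.35 / (0.014 + 0.025 + 0.114) = 0.35 / 0.153 = 2.2876
k* = 2.2876^(1/0.52) ≈ 4.9104

k* = 4.91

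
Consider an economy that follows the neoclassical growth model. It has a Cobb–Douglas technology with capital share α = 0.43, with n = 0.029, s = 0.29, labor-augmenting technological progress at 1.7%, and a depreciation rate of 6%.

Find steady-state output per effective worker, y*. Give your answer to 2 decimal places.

In steady state, investment equals break-even investment: s·k^α = (n + g + δ)·k.
Dividing both sides by k: k^(1−α) = s / (n + g + δ).
k^0.57 = 0.29 / (0.029 + 0.017 + 0.060) = 0.29 / 0.106 = 2.7358
k* = 2.7358^(1/0.57) ≈ 5.8454
y* = (k*)^α = 5.8454^0.43 ≈ 2.1366

y* = 2.14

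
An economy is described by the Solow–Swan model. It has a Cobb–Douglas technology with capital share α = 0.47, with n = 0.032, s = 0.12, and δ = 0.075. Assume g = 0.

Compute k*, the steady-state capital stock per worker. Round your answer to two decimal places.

k* ≈ 1.24

Steady state requires s·f(k) = (n + δ)·k, i.e. s·k^α = (n + δ)·k.
Dividing both sides by k: k^(1−α) = s / (n + δ).
k^0.53 = 0.12 / (0.032 + 0.075) = 0.12 / 0.107 = 1.1215
k* = 1.1215^(1/0.53) ≈ 1.2415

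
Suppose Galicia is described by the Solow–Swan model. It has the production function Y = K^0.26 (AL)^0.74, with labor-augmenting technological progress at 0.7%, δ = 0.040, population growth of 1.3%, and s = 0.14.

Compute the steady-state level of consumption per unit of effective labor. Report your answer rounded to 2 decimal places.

At the steady state, Δk = 0, so s·k^α = (n + g + δ)·k.
Rearranging, k^(1−α) = s / (n + g + δ).
k^0.74 = 0.14 / (0.013 + 0.007 + 0.040) = 0.14 / 0.060 = 2.3333
k* = 2.3333^(1/0.74) ≈ 3.1424
y* = (k*)^α = 3.1424^0.26 ≈ 1.3468
c* = (1 − s)·y* = (1 − 0.14) × 1.3468 ≈ 1.1582

c* = 1.16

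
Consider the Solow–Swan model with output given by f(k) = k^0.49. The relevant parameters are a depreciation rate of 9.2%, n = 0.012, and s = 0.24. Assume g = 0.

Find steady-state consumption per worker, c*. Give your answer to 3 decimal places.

c* ≈ 1.697

Steady state requires s·f(k) = (n + δ)·k, i.e. s·k^α = (n + δ)·k.
Rearranging, k^(1−α) = s / (n + δ).
k^0.51 = 0.24 / (0.012 + 0.092) = 0.24 / 0.104 = 2.3077
k* = 2.3077^(1/0.51) ≈ 5.1537
y* = (k*)^α = 5.1537^0.49 ≈ 2.2333
c* = (1 − s)·y* = (1 − 0.24) × 2.2333 ≈ 1.6973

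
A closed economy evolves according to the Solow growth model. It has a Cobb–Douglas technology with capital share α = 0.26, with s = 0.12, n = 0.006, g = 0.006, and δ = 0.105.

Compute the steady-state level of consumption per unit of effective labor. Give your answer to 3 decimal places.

c* = 0.888

Steady state requires s·f(k) = (n + g + δ)·k, i.e. s·k^α = (n + g + δ)·k.
Dividing both sides by k: k^(1−α) = s / (n + g + δ).
k^0.74 = 0.12 / (0.006 + 0.006 + 0.105) = 0.12 / 0.117 = 1.0256
k* = 1.0256^(1/0.74) ≈ 1.0347
y* = (k*)^α = 1.0347^0.26 ≈ 1.0089
c* = (1 − s)·y* = (1 − 0.12) × 1.0089 ≈ 0.8878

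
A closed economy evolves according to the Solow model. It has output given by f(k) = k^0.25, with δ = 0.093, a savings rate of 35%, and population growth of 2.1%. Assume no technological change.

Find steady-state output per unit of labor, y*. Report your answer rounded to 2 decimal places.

At the steady state, Δk = 0, so s·k^α = (n + δ)·k.
Rearranging, k^(1−α) = s / (n + δ).
k^0.75 = 0.35 / (0.021 + 0.093) = 0.35 / 0.114 = 3.0702
k* = 3.0702^(1/0.75) ≈ 4.4623
y* = (k*)^α = 4.4623^0.25 ≈ 1.4534

y* ≈ 1.45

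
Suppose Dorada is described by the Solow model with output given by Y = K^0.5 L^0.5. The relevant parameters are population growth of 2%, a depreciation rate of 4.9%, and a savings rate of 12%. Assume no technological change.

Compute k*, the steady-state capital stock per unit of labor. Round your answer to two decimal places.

k* ≈ 3.02

At the steady state, Δk = 0, so s·k^α = (n + δ)·k.
Dividing both sides by k: k^(1−α) = s / (n + δ).
k^0.5 = 0.12 / (0.020 + 0.049) = 0.12 / 0.069 = 1.7391
k* = 1.7391^(1/0.5) ≈ 3.0245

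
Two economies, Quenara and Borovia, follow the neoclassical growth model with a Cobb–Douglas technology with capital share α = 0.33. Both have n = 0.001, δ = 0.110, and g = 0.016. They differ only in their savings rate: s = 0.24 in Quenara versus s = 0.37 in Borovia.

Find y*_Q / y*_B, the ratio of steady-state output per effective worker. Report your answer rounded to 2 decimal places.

ratio ≈ 0.81

Steady-state y* = [s/(n + g + δ)]^(α/(1−α)), so the ratio is [ (s_Q/(n + g + δ)_Q) / (s_B/(n + g + δ)_B) ]^0.4925.
s_Q/(n + g + δ)_Q = 0.24/0.127 = 1.8898; s_B/(n + g + δ)_B = 0.37/0.127 = 2.9134.
Ratio = (1.8898/2.9134)^0.4925 = 0.6487^0.4925 ≈ 0.8080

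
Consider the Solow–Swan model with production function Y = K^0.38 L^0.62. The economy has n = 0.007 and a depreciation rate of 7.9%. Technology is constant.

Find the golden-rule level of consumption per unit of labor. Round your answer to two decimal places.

At the golden rule, f'(k) = n + δ, so α·k^(α−1) = n + δ and k_gold = (α/(n + δ))^(1/(1−α)).
k_gold = (0.38/0.086)^(1/0.62) = 4.4186^1.6129 ≈ 10.9845
c_gold = f(k_gold) − (n + δ)·k_gold = 2.4860 − 0.086×10.9845 ≈ 1.5413

c_gold ≈ 1.54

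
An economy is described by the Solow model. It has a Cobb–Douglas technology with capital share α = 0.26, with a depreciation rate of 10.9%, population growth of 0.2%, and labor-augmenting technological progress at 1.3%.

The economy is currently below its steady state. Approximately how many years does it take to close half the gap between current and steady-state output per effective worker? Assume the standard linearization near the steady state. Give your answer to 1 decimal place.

t_½ ≈ 7.6 years

Near the steady state the convergence rate is λ = (1 − α)(n + g + δ).
λ = (1 − 0.26) × 0.124 = 0.74 × 0.124 = 0.09176
Half-life = ln 2 / λ = 0.6931 / 0.09176 ≈ 7.55 years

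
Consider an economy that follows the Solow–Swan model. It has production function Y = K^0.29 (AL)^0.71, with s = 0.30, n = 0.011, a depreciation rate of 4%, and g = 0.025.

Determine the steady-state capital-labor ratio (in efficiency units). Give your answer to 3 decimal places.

In steady state, investment equals break-even investment: s·k^α = (n + g + δ)·k.
Rearranging, k^(1−α) = s / (n + g + δ).
k^0.71 = 0.30 / (0.011 + 0.025 + 0.040) = 0.30 / 0.076 = 3.9474
k* = 3.9474^(1/0.71) ≈ 6.9163

k* = 6.916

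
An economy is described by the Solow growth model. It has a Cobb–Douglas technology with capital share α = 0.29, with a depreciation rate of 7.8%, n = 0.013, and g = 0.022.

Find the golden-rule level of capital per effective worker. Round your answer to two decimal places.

k_gold ≈ 3.77

The golden rule sets f'(k) = n + g + δ, i.e. α·k^(α−1) = n + g + δ.
So k^(1−α) = α / (n + g + δ) = 0.29 / 0.113 = 2.5664.
k_gold = 2.5664^(1/0.71) ≈ 3.7715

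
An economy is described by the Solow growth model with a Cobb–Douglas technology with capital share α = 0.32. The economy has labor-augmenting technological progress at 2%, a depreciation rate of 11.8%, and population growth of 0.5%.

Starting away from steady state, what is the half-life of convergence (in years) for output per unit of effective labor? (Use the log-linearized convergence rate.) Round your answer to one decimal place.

t_½ ≈ 7.1 years

Near the steady state the convergence rate is λ = (1 − α)(n + g + δ).
λ = (1 − 0.32) × 0.143 = 0.68 × 0.143 = 0.09724
Half-life = ln 2 / λ = 0.6931 / 0.09724 ≈ 7.13 years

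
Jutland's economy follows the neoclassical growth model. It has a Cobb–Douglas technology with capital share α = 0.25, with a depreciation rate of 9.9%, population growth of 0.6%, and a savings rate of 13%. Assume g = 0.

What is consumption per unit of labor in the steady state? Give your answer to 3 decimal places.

c* ≈ 0.934

At the steady state, Δk = 0, so s·k^α = (n + δ)·k.
Dividing both sides by k: k^(1−α) = s / (n + δ).
k^0.75 = 0.13 / (0.006 + 0.099) = 0.13 / 0.105 = 1.2381
k* = 1.2381^(1/0.75) ≈ 1.3295
y* = (k*)^α = 1.3295^0.25 ≈ 1.0738
c* = (1 − s)·y* = (1 − 0.13) × 1.0738 ≈ 0.9342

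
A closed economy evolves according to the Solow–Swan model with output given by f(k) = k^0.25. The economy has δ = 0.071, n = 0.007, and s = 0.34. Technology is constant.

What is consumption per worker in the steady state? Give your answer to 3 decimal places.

Steady state requires s·f(k) = (n + δ)·k, i.e. s·k^α = (n + δ)·k.
Rearranging, k^(1−α) = s / (n + δ).
k^0.75 = 0.34 / (0.007 + 0.071) = 0.34 / 0.078 = 4.3590
k* = 4.3590^(1/0.75) ≈ 7.1206
y* = (k*)^α = 7.1206^0.25 ≈ 1.6335
c* = (1 − s)·y* = (1 − 0.34) × 1.6335 ≈ 1.0781

c* ≈ 1.078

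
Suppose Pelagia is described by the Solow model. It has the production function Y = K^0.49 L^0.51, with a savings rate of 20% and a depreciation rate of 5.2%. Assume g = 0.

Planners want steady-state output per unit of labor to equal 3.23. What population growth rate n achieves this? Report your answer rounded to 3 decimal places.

Steady state requires s·f(k) = (n + δ)·k, i.e. s·k^α = (n + δ)·k.
Since y* = [s/(n + δ)]^(α/(1−α)), we have s/(n + δ) = (y*)^((1−α)/α) = 3.23^1.0408 = 3.3883.
Therefore n + δ = s / 3.3883 = 0.20 / 3.3883 = 0.0590, so n = 0.0590 − 0.052 = 0.0070.

n ≈ 0.007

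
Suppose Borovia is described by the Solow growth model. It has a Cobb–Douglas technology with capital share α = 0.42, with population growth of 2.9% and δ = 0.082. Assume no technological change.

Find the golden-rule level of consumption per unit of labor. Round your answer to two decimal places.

At the golden rule, f'(k) = n + δ, so α·k^(α−1) = n + δ and k_gold = (α/(n + δ))^(1/(1−α)).
k_gold = (0.42/0.111)^(1/0.58) = 3.7838^1.7241 ≈ 9.9176
c_gold = f(k_gold) − (n + δ)·k_gold = 2.6211 − 0.111×9.9176 ≈ 1.5202

c_gold ≈ 1.52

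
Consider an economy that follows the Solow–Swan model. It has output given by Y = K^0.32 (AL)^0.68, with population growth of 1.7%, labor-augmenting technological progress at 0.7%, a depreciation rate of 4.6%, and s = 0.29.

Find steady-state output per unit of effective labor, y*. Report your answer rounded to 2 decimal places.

y* = 1.95

At the steady state, Δk = 0, so s·k^α = (n + g + δ)·k.
Rearranging, k^(1−α) = s / (n + g + δ).
k^0.68 = 0.29 / (0.017 + 0.007 + 0.046) = 0.29 / 0.070 = 4.1429
k* = 4.1429^(1/0.68) ≈ 8.0872
y* = (k*)^α = 8.0872^0.32 ≈ 1.9521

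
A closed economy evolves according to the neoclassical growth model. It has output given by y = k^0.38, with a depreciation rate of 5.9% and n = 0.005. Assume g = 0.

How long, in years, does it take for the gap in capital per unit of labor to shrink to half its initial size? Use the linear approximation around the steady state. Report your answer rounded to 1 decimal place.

about 17.5 years

Near the steady state the convergence rate is λ = (1 − α)(n + δ).
λ = (1 − 0.38) × 0.064 = 0.62 × 0.064 = 0.03968
Half-life = ln 2 / λ = 0.6931 / 0.03968 ≈ 17.47 years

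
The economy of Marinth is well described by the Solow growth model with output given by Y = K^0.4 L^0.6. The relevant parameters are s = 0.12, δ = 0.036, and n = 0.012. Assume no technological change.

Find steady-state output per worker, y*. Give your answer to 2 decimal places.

In steady state, investment equals break-even investment: s·k^α = (n + δ)·k.
Dividing both sides by k: k^(1−α) = s / (n + δ).
k^0.6 = 0.12 / (0.012 + 0.036) = 0.12 / 0.048 = 2.5000
k* = 2.5000^(1/0.6) ≈ 4.6050
y* = (k*)^α = 4.6050^0.4 ≈ 1.8420

y* ≈ 1.84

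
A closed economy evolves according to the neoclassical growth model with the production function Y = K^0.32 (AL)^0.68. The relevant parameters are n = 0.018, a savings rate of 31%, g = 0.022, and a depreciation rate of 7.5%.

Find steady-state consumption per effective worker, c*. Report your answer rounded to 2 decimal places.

c* ≈ 1.10

Steady state requires s·f(k) = (n + g + δ)·k, i.e. s·k^α = (n + g + δ)·k.
Rearranging, k^(1−α) = s / (n + g + δ).
k^0.68 = 0.31 / (0.018 + 0.022 + 0.075) = 0.31 / 0.115 = 2.6957
k* = 2.6957^(1/0.68) ≈ 4.2987
y* = (k*)^α = 4.2987^0.32 ≈ 1.5947
c* = (1 − s)·y* = (1 − 0.31) × 1.5947 ≈ 1.1003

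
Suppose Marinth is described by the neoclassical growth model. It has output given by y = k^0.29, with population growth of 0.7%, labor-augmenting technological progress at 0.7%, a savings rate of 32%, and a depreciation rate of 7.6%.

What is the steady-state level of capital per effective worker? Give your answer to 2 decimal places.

In steady state, investment equals break-even investment: s·k^α = (n + g + δ)·k.
Dividing both sides by k: k^(1−α) = s / (n + g + δ).
k^0.71 = 0.32 / (0.007 + 0.007 + 0.076) = 0.32 / 0.090 = 3.5556
k* = 3.5556^(1/0.71) ≈ 5.9694

k* ≈ 5.97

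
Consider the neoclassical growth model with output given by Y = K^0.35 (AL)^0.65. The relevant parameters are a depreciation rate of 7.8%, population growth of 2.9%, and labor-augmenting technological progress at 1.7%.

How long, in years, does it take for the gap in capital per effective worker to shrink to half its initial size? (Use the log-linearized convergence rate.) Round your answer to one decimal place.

Near the steady state the convergence rate is λ = (1 − α)(n + g + δ).
λ = (1 − 0.35) × 0.124 = 0.65 × 0.124 = 0.0806
Half-life = ln 2 / λ = 0.6931 / 0.0806 ≈ 8.60 years

half-life ≈ 8.6 years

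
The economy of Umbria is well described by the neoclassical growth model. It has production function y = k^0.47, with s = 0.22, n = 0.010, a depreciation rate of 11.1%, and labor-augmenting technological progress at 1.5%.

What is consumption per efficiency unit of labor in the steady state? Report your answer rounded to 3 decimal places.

In steady state, investment equals break-even investment: s·k^α = (n + g + δ)·k.
Rearranging, k^(1−α) = s / (n + g + δ).
k^0.53 = 0.22 / (0.010 + 0.015 + 0.111) = 0.22 / 0.136 = 1.6176
k* = 1.6176^(1/0.53) ≈ 2.4780
y* = (k*)^α = 2.4780^0.47 ≈ 1.5319
c* = (1 − s)·y* = (1 − 0.22) × 1.5319 ≈ 1.1949

c* = 1.195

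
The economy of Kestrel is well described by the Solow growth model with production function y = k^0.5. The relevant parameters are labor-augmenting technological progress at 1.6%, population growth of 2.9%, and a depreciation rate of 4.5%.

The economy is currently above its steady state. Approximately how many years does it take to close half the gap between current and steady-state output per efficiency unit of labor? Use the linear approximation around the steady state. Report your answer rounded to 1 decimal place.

t_½ ≈ 15.4 years

Near the steady state the convergence rate is λ = (1 − α)(n + g + δ).
λ = (1 − 0.5) × 0.090 = 0.5 × 0.090 = 0.0450
Half-life = ln 2 / λ = 0.6931 / 0.0450 ≈ 15.40 years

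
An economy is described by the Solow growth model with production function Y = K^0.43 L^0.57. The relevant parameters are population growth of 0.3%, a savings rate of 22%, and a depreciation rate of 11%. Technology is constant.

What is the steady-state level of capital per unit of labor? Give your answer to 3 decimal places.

In steady state, investment equals break-even investment: s·k^α = (n + δ)·k.
Rearranging, k^(1−α) = s / (n + δ).
k^0.57 = 0.22 / (0.003 + 0.110) = 0.22 / 0.113 = 1.9469
k* = 1.9469^(1/0.57) ≈ 3.2183

k* ≈ 3.218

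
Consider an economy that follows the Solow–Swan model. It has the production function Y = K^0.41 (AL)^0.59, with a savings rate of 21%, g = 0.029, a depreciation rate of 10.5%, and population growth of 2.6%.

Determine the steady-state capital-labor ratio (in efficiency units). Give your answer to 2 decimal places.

k* ≈ 1.59

Steady state requires s·f(k) = (n + g + δ)·k, i.e. s·k^α = (n + g + δ)·k.
Rearranging, k^(1−α) = s / (n + g + δ).
k^0.59 = 0.21 / (0.026 + 0.029 + 0.105) = 0.21 / 0.160 = 1.3125
k* = 1.3125^(1/0.59) ≈ 1.5855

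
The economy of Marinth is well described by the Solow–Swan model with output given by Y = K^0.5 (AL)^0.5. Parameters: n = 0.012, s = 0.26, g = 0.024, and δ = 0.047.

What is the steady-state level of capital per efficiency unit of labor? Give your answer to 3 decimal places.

k* ≈ 9.813

In steady state, investment equals break-even investment: s·k^α = (n + g + δ)·k.
Dividing both sides by k: k^(1−α) = s / (n + g + δ).
k^0.5 = 0.26 / (0.012 + 0.024 + 0.047) = 0.26 / 0.083 = 3.1325
k* = 3.1325^(1/0.5) ≈ 9.8126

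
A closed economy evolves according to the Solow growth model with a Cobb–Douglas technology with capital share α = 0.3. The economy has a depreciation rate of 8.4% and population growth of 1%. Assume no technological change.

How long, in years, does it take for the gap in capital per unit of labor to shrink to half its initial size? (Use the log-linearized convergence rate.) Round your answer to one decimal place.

Near the steady state the convergence rate is λ = (1 − α)(n + δ).
λ = (1 − 0.3) × 0.094 = 0.7 × 0.094 = 0.0658
Half-life = ln 2 / λ = 0.6931 / 0.0658 ≈ 10.53 years

half-life ≈ 10.5 years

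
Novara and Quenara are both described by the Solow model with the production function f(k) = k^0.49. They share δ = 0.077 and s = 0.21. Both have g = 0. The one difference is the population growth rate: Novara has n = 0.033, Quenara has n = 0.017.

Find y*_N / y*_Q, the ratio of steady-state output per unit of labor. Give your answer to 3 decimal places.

Steady-state y* = [s/(n + δ)]^(α/(1−α)), so the ratio is [ (s_N/(n + δ)_N) / (s_Q/(n + δ)_Q) ]^0.9608.
s_N/(n + δ)_N = 0.21/0.110 = 1.9091; s_Q/(n + δ)_Q = 0.21/0.094 = 2.2340.
Ratio = (1.9091/2.2340)^0.9608 = 0.8546^0.9608 ≈ 0.8599

ratio ≈ 0.860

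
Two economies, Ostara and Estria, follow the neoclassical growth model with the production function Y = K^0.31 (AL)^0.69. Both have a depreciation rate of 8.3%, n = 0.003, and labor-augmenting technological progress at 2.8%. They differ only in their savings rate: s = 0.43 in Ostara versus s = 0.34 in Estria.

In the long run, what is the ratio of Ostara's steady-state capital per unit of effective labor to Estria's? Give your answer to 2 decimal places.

Steady-state k* = [s/(n + g + δ)]^(1/(1−α)), so the ratio is [ (s_O/(n + g + δ)_O) / (s_E/(n + g + δ)_E) ]^1.4493.
s_O/(n + g + δ)_O = 0.43/0.114 = 3.7719; s_E/(n + g + δ)_E = 0.34/0.114 = 2.9825.
Ratio = (3.7719/2.9825)^1.4493 = 1.2647^1.4493 ≈ 1.4054

ratio ≈ 1.41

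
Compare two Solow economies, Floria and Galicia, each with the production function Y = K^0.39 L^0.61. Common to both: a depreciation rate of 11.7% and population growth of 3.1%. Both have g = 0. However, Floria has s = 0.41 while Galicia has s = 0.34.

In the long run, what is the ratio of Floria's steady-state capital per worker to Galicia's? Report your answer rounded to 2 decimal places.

Steady-state k* = [s/(n + δ)]^(1/(1−α)), so the ratio is [ (s_F/(n + δ)_F) / (s_G/(n + δ)_G) ]^1.6393.
s_F/(n + δ)_F = 0.41/0.148 = 2.7703; s_G/(n + δ)_G = 0.34/0.148 = 2.2973.
Ratio = (2.7703/2.2973)^1.6393 = 1.2059^1.6393 ≈ 1.3592

ratio ≈ 1.36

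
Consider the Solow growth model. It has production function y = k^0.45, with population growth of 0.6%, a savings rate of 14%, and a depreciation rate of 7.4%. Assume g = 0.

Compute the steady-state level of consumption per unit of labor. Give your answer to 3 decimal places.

c* ≈ 1.359

In steady state, investment equals break-even investment: s·k^α = (n + δ)·k.
Rearranging, k^(1−α) = s / (n + δ).
k^0.55 = 0.14 / (0.006 + 0.074) = 0.14 / 0.080 = 1.7500
k* = 1.7500^(1/0.55) ≈ 2.7662
y* = (k*)^α = 2.7662^0.45 ≈ 1.5807
c* = (1 − s)·y* = (1 − 0.14) × 1.5807 ≈ 1.3594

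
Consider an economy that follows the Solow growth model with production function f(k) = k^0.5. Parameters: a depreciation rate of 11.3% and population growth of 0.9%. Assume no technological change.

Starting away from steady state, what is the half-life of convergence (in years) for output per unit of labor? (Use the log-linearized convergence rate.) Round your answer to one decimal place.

Near the steady state the convergence rate is λ = (1 − α)(n + δ).
λ = (1 − 0.5) × 0.122 = 0.5 × 0.122 = 0.0610
Half-life = ln 2 / λ = 0.6931 / 0.0610 ≈ 11.36 years

half-life ≈ 11.4 years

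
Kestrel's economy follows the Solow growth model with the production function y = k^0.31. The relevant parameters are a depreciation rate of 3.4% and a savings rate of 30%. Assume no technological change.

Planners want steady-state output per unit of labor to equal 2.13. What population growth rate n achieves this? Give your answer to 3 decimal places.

At the steady state, Δk = 0, so s·k^α = (n + δ)·k.
Since y* = [s/(n + δ)]^(α/(1−α)), we have s/(n + δ) = (y*)^((1−α)/α) = 2.13^2.2258 = 5.3815.
Therefore n + δ = s / 5.3815 = 0.30 / 5.3815 = 0.0557, so n = 0.0557 − 0.034 = 0.0217.

n ≈ 0.022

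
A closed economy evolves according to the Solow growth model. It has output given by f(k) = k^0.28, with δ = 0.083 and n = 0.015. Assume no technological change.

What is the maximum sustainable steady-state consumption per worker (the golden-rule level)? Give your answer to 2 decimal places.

c_gold ≈ 1.08

At the golden rule, f'(k) = n + δ, so α·k^(α−1) = n + δ and k_gold = (α/(n + δ))^(1/(1−α)).
k_gold = (0.28/0.098)^(1/0.72) = 2.8571^1.3889 ≈ 4.2977
c_gold = f(k_gold) − (n + δ)·k_gold = 1.5042 − 0.098×4.2977 ≈ 1.0830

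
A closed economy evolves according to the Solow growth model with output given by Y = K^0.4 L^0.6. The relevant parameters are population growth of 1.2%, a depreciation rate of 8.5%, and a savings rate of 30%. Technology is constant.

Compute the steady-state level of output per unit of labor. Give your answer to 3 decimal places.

y* = 2.123

In steady state, investment equals break-even investment: s·k^α = (n + δ)·k.
Rearranging, k^(1−α) = s / (n + δ).
k^0.6 = 0.30 / (0.012 + 0.085) = 0.30 / 0.097 = 3.0928
k* = 3.0928^(1/0.6) ≈ 6.5653
y* = (k*)^α = 6.5653^0.4 ≈ 2.1228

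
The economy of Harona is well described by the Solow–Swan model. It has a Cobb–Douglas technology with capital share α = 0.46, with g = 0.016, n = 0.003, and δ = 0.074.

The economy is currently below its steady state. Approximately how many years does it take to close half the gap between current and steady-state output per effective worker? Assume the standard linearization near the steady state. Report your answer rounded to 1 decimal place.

Near the steady state the convergence rate is λ = (1 − α)(n + g + δ).
λ = (1 − 0.46) × 0.093 = 0.54 × 0.093 = 0.05022
Half-life = ln 2 / λ = 0.6931 / 0.05022 ≈ 13.80 years

about 13.8 years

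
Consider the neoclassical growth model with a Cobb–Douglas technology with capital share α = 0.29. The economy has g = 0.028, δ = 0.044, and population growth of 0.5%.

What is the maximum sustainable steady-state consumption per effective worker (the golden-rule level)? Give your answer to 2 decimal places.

c_gold ≈ 1.22

At the golden rule, f'(k) = n + g + δ, so α·k^(α−1) = n + g + δ and k_gold = (α/(n + g + δ))^(1/(1−α)).
k_gold = (0.29/0.077)^(1/0.71) = 3.7662^1.4085 ≈ 6.4738
c_gold = f(k_gold) − (n + g + δ)·k_gold = 1.7188 − 0.077×6.4738 ≈ 1.2203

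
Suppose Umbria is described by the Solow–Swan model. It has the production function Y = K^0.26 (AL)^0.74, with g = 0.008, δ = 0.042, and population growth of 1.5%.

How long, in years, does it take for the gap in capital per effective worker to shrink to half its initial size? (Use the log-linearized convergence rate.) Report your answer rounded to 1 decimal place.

half-life ≈ 14.4 years

Near the steady state the convergence rate is λ = (1 − α)(n + g + δ).
λ = (1 − 0.26) × 0.065 = 0.74 × 0.065 = 0.0481
Half-life = ln 2 / λ = 0.6931 / 0.0481 ≈ 14.41 years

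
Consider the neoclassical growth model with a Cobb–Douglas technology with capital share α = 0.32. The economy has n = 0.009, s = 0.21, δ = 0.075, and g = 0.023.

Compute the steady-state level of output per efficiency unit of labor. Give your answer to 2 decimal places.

In steady state, investment equals break-even investment: s·k^α = (n + g + δ)·k.
Rearranging, k^(1−α) = s / (n + g + δ).
k^0.68 = 0.21 / (0.009 + 0.023 + 0.075) = 0.21 / 0.107 = 1.9626
k* = 1.9626^(1/0.68) ≈ 2.6955
y* = (k*)^α = 2.6955^0.32 ≈ 1.3734

y* ≈ 1.37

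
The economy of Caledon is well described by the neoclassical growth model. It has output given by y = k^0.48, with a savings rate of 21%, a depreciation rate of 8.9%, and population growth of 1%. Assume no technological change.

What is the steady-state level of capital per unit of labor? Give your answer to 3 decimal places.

k* ≈ 4.247

In steady state, investment equals break-even investment: s·k^α = (n + δ)·k.
Rearranging, k^(1−α) = s / (n + δ).
k^0.52 = 0.21 / (0.010 + 0.089) = 0.21 / 0.099 = 2.1212
k* = 2.1212^(1/0.52) ≈ 4.2466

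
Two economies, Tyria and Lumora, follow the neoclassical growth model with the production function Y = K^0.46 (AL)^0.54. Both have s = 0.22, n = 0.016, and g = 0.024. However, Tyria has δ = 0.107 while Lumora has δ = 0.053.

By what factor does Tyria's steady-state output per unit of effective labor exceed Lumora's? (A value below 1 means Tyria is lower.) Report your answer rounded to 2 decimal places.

ratio ≈ 0.68

Steady-state y* = [s/(n + g + δ)]^(α/(1−α)), so the ratio is [ (s_T/(n + g + δ)_T) / (s_L/(n + g + δ)_L) ]^0.8519.
s_T/(n + g + δ)_T = 0.22/0.147 = 1.4966; s_L/(n + g + δ)_L = 0.22/0.093 = 2.3656.
Ratio = (1.4966/2.3656)^0.8519 = 0.6327^0.8519 ≈ 0.6771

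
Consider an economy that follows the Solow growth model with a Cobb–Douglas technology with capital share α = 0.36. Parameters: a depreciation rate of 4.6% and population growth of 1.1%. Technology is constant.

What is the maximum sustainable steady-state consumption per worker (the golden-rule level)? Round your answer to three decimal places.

c_gold ≈ 1.805

At the golden rule, f'(k) = n + δ, so α·k^(α−1) = n + δ and k_gold = (α/(n + δ))^(1/(1−α)).
k_gold = (0.36/0.057)^(1/0.64) = 6.3158^1.5625 ≈ 17.8102
c_gold = f(k_gold) − (n + δ)·k_gold = 2.8199 − 0.057×17.8102 ≈ 1.8047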